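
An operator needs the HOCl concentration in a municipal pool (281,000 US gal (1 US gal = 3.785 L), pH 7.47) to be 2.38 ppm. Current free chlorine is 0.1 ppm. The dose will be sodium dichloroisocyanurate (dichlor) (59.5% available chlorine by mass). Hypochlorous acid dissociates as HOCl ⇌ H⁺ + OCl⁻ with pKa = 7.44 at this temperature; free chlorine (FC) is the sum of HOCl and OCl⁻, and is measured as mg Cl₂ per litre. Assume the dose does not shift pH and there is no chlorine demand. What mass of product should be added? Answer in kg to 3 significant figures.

8.63 kg

Volume: 281,000 US gal × 3.785 L/gal = 1,063,585 L.
[OCl⁻]/[HOCl] = 10^(pH − pKa) = 10^(7.47 − 7.44) = 1.072; fraction as HOCl = 1/(1 + 1.072) = 0.4827.
Free chlorine required for 2.38 ppm HOCl: 2.38 / 0.4827 = 4.93 ppm.
FC to add: 4.93 − 0.1 = 4.83 mg/L as Cl₂.
Cl₂ equivalent: 4.83 mg/L × 1,063,585 L = 5137 g.
Product at 59.5% available Cl: 5137 / 0.595 = 8634 g.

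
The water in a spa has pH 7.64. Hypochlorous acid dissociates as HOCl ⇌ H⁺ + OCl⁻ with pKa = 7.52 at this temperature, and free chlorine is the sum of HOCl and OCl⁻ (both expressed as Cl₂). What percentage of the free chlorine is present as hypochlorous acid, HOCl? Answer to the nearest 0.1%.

43.1%

[OCl⁻]/[HOCl] = 10^(pH − pKa) = 10^(7.64 − 7.52) = 10^0.12 = 1.318.
Fraction as HOCl = 1 / (1 + 1.318) = 0.4314.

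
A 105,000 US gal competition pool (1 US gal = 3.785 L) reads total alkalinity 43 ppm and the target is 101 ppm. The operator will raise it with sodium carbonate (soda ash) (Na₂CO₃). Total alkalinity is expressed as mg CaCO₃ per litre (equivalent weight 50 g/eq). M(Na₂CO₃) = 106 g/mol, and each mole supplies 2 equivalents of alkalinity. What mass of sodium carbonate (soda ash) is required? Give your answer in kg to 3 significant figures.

24.4 kg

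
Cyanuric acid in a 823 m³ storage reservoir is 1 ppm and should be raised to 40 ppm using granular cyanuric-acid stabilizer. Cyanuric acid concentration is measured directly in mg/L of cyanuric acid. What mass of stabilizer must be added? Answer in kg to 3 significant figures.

32.1 kg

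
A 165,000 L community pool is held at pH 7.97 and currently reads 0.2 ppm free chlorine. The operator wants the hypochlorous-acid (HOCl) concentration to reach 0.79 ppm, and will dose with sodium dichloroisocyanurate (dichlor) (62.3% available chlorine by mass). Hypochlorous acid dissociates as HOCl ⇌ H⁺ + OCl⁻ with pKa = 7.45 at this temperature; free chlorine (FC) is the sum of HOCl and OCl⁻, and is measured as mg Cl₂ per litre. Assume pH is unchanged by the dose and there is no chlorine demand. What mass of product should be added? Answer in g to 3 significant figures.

[OCl⁻]/[HOCl] = 10^(pH − pKa) = 10^(7.97 − 7.45) = 3.311; fraction as HOCl = 1/(1 + 3.311) = 0.2319.
Free chlorine required for 0.79 ppm HOCl: 0.79 / 0.2319 = 3.406 ppm.
FC to add: 3.406 − 0.2 = 3.206 mg/L as Cl₂.
Cl₂ equivalent: 3.206 mg/L × 165,000 L = 529 g.
Product at 62.3% available Cl: 529 / 0.623 = 849.1 g.

849 g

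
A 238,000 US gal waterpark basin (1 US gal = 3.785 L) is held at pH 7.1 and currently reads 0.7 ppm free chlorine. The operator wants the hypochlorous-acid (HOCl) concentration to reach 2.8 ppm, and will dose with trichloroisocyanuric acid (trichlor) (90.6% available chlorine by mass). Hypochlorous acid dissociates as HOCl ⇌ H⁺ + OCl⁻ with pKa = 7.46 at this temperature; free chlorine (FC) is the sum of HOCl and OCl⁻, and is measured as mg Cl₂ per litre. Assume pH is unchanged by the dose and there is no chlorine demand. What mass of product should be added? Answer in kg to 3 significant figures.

Volume: 238,000 US gal × 3.785 L/gal = 900,830 L.
[OCl⁻]/[HOCl] = 10^(pH − pKa) = 10^(7.1 − 7.46) = 0.4365; fraction as HOCl = 1/(1 + 0.4365) = 0.6961.
Free chlorine required for 2.8 ppm HOCl: 2.8 / 0.6961 = 4.022 ppm.
FC to add: 4.022 − 0.7 = 3.322 mg/L as Cl₂.
Cl₂ equivalent: 3.322 mg/L × 900,830 L = 2993 g.
Product at 90.6% available Cl: 2993 / 0.906 = 3303 g.

3.30 kg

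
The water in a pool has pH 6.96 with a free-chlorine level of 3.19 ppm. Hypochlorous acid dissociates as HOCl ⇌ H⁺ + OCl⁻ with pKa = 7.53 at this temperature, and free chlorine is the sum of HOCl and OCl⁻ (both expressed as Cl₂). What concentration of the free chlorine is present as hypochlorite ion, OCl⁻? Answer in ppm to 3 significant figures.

0.677 ppm

[OCl⁻]/[HOCl] = 10^(pH − pKa) = 10^(6.96 − 7.53) = 10^-0.57 = 0.2692.
Fraction as HOCl = 1 / (1 + 0.2692) = 0.7879.
OCl⁻ = (1 − 0.7879) × 3.19 ppm = 0.6765 ppm.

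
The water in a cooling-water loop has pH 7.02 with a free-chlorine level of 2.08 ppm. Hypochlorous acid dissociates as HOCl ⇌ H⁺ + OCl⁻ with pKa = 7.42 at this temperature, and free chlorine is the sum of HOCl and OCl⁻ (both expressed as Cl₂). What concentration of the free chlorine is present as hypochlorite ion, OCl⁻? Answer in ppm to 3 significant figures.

0.592 ppm

[OCl⁻]/[HOCl] = 10^(pH − pKa) = 10^(7.02 − 7.42) = 10^-0.40 = 0.3981.
Fraction as HOCl = 1 / (1 + 0.3981) = 0.7153.
OCl⁻ = (1 − 0.7153) × 2.08 ppm = 0.5923 ppm.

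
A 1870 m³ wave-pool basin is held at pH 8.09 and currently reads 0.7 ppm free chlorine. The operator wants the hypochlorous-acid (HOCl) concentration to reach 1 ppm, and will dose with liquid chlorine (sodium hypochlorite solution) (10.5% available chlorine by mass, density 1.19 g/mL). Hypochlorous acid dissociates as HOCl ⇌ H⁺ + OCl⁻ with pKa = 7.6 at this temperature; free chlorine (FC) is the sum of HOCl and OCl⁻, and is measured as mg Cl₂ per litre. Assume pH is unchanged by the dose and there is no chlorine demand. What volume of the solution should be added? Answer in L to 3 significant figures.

Volume: 1870 m³ = 1,870,000 L.
[OCl⁻]/[HOCl] = 10^(pH − pKa) = 10^(8.09 − 7.6) = 3.09; fraction as HOCl = 1/(1 + 3.09) = 0.2445.
Free chlorine required for 1 ppm HOCl: 1 / 0.2445 = 4.09 ppm.
FC to add: 4.09 − 0.7 = 3.39 mg/L as Cl₂.
Cl₂ equivalent: 3.39 mg/L × 1,870,000 L = 6340 g.
Product at 10.5% available Cl: 6340 / 0.105 = 60,380 g.
Volume: 60,380 g ÷ 1.19 g/mL = 50,740 mL.

50.7 L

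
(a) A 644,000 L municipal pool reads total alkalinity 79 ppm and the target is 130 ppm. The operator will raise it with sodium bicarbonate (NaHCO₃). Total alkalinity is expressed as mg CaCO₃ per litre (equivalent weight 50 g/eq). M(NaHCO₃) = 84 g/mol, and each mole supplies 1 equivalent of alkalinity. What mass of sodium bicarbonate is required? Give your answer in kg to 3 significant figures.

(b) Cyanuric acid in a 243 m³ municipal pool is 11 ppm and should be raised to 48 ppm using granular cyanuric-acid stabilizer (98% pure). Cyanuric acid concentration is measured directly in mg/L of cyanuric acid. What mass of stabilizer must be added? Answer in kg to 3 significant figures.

(a) Alkalinity to add: (130 − 79) = 51 mg/L as CaCO₃ × 644,000 L = 32,840 g as CaCO₃.
(a) Equivalents: 32,840 g ÷ 50 g/eq = 656.9 eq.
(a) NaHCO₃ supplies 1 eq per mole → 656.9 mol.
(a) Mass: 656.9 mol × 84 g/mol = 55,180 g.

(b) Volume: 243 m³ = 243,000 L.
(b) CYA to add: (48 − 11) = 37 mg/L × 243,000 L = 8991 g cyanuric acid.
(b) At 98% purity: 8991 / 0.98 = 9174 g product.

(a) 55.2 kg; (b) 9.17 kg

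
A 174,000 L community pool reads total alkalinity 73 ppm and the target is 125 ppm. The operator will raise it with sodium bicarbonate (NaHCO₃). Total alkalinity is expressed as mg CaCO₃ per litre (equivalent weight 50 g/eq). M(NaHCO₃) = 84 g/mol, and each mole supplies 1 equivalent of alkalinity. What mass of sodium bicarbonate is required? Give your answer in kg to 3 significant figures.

Alkalinity to add: (125 − 73) = 52 mg/L as CaCO₃ × 174,000 L = 9048 g as CaCO₃.
Equivalents: 9048 g ÷ 50 g/eq = 181 eq.
NaHCO₃ supplies 1 eq per mole → 181 mol.
Mass: 181 mol × 84 g/mol = 15,200 g.

15.2 kg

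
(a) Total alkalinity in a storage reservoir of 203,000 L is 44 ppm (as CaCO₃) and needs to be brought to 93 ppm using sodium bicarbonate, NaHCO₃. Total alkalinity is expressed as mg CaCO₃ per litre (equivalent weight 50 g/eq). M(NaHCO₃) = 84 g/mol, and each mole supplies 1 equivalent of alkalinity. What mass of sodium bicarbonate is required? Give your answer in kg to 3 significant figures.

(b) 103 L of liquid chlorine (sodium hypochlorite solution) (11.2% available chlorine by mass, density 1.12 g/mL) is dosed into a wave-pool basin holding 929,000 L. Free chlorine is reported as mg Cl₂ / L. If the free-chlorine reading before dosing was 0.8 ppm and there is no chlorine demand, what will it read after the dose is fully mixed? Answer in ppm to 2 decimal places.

(a) Alkalinity to add: (93 − 44) = 49 mg/L as CaCO₃ × 203,000 L = 9947 g as CaCO₃.
(a) Equivalents: 9947 g ÷ 50 g/eq = 198.9 eq.
(a) NaHCO₃ supplies 1 eq per mole → 198.9 mol.
(a) Mass: 198.9 mol × 84 g/mol = 16,710 g.

(b) Mass of solution: 103 L × 1000 mL/L × 1.12 g/mL = 115,400 g.
(b) Available chlorine delivered: 115,400 g × 0.112 = 12,920 g as Cl₂.
(b) Concentration rise: 12,920 g / 929,000 L = 13.91 mg/L = 13.91 ppm.
(b) Final FC: 0.8 + 13.91 = 14.71 ppm.

(a) 16.7 kg; (b) 14.71 ppm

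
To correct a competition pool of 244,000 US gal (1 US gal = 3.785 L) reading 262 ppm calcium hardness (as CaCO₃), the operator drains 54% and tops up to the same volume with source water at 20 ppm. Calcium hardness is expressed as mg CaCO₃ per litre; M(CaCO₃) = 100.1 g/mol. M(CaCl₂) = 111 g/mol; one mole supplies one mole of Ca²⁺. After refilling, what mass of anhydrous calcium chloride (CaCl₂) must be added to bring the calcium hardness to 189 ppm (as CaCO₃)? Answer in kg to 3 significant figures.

Volume: 244,000 US gal × 3.785 L/gal = 923,540 L.
After draining 54% and refilling: 262 × 0.46 + 20 × 0.54 = 131.32 ppm.
Deficit to target: 189 − 131.32 = 57.68 mg/L.
As CaCO₃: 57.68 mg/L × 923,540 L = 53,270 g; ÷ 100.1 = 532.2 mol Ca²⁺.
Mass: 532.2 × 111 = 59,070 g.

59.1 kg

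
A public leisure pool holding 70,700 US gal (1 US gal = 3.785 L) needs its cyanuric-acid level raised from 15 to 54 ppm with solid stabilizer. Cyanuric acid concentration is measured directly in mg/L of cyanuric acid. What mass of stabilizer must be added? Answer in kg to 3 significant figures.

10.4 kg

Volume: 70,700 US gal × 3.785 L/gal = 267,600 L.
CYA to add: (54 − 15) = 39 mg/L × 267,600 L = 10,440 g cyanuric acid.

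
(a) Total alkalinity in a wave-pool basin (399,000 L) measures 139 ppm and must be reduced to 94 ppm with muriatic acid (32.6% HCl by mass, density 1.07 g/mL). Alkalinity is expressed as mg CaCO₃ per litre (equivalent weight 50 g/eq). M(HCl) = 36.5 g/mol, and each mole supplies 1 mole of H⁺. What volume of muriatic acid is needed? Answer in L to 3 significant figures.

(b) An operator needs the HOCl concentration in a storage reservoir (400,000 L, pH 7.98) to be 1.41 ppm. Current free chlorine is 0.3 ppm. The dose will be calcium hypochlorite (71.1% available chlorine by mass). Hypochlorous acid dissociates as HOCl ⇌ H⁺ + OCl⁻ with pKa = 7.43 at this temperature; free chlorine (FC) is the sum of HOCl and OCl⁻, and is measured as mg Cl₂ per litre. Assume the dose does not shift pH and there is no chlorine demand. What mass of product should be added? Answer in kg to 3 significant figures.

(a) Alkalinity to neutralize: (139 − 94) = 45 mg/L as CaCO₃ × 399,000 L = 17,960 g as CaCO₃.
(a) Equivalents of H⁺ required: 17,960 ÷ 50 g/eq = 359.1 eq = 359.1 mol HCl.
(a) Mass of HCl: 359.1 × 36.5 = 13,110 g.
(a) Mass of 32.6% solution: 13,110 / 0.326 = 40,210 g.
(a) Volume: 40,210 g ÷ 1.07 g/mL = 37,580 mL.

(b) [OCl⁻]/[HOCl] = 10^(pH − pKa) = 10^(7.98 − 7.43) = 3.548; fraction as HOCl = 1/(1 + 3.548) = 0.2199.
(b) Free chlorine required for 1.41 ppm HOCl: 1.41 / 0.2199 = 6.413 ppm.
(b) FC to add: 6.413 − 0.3 = 6.113 mg/L as Cl₂.
(b) Cl₂ equivalent: 6.113 mg/L × 400,000 L = 2445 g.
(b) Product at 71.1% available Cl: 2445 / 0.711 = 3439 g.

(a) 37.6 L; (b) 3.44 kg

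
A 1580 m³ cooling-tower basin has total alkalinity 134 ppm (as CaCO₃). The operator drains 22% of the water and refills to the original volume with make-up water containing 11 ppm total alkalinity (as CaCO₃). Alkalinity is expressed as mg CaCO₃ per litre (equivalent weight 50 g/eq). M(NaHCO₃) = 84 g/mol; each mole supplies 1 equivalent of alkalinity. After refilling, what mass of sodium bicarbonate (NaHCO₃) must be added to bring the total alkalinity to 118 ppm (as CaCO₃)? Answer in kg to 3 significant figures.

Volume: 1580 m³ = 1,580,000 L.
After draining 22% and refilling: 134 × 0.78 + 11 × 0.22 = 106.94 ppm.
Deficit to target: 118 − 106.94 = 11.06 mg/L.
As CaCO₃: 11.06 mg/L × 1,580,000 L = 17,470 g; ÷ 50 g/eq ÷ 1 = 349.5 mol NaHCO₃.
Mass: 349.5 × 84 = 29,360 g.

29.4 kg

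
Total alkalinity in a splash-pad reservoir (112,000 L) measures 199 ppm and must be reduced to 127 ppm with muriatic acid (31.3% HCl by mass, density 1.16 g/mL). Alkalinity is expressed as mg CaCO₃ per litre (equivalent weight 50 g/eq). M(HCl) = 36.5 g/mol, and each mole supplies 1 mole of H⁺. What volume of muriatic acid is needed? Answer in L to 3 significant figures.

Alkalinity to neutralize: (199 − 127) = 72 mg/L as CaCO₃ × 112,000 L = 8064 g as CaCO₃.
Equivalents of H⁺ required: 8064 ÷ 50 g/eq = 161.3 eq = 161.3 mol HCl.
Mass of HCl: 161.3 × 36.5 = 5887 g.
Mass of 31.3% solution: 5887 / 0.313 = 18,810 g.
Volume: 18,810 g ÷ 1.16 g/mL = 16,210 mL.

16.2 L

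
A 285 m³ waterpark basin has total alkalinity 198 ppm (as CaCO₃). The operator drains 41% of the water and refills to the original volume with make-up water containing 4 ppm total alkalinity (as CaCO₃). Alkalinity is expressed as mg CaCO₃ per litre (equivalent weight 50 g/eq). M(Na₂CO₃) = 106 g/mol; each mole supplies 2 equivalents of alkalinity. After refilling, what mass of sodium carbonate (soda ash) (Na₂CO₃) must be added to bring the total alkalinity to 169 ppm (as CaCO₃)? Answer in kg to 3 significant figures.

15.3 kg

Volume: 285 m³ = 285,000 L.
After draining 41% and refilling: 198 × 0.59 + 4 × 0.41 = 118.46 ppm.
Deficit to target: 169 − 118.46 = 50.54 mg/L.
As CaCO₃: 50.54 mg/L × 285,000 L = 14,400 g; ÷ 50 g/eq ÷ 2 = 144 mol Na₂CO₃.
Mass: 144 × 106 = 15,270 g.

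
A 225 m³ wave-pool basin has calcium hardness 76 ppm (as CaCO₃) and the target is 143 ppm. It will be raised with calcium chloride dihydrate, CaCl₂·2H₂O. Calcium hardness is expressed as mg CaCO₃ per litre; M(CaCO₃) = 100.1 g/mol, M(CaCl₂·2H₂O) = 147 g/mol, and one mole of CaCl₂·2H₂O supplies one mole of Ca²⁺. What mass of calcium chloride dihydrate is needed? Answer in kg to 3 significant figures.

22.1 kg

Volume: 225 m³ = 225,000 L.
Hardness to add: (143 − 76) = 67 mg/L as CaCO₃ × 225,000 L = 15,080 g as CaCO₃.
Moles of Ca²⁺ (1 mol Ca²⁺ ≡ 1 mol CaCO₃): 15,080 / 100.1 g/mol = 150.6 mol.
Mass of CaCl₂·2H₂O: 150.6 × 147 = 22,140 g.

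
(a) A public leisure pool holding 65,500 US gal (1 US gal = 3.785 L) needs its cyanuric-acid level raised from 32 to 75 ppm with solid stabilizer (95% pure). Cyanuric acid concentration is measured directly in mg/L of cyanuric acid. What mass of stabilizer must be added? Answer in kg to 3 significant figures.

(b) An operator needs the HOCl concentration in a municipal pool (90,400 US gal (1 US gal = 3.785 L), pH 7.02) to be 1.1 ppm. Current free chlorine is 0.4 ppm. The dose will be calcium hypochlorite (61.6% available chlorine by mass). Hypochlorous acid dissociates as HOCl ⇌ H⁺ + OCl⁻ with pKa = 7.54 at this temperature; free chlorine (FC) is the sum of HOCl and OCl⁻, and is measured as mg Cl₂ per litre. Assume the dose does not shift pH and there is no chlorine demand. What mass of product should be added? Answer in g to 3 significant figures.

(a) Volume: 65,500 US gal × 3.785 L/gal = 247,918 L.
(a) CYA to add: (75 − 32) = 43 mg/L × 247,918 L = 10,660 g cyanuric acid.
(a) At 95% purity: 10,660 / 0.95 = 11,220 g product.

(b) Volume: 90,400 US gal × 3.785 L/gal = 342,164 L.
(b) [OCl⁻]/[HOCl] = 10^(pH − pKa) = 10^(7.02 − 7.54) = 0.302; fraction as HOCl = 1/(1 + 0.302) = 0.7681.
(b) Free chlorine required for 1.1 ppm HOCl: 1.1 / 0.7681 = 1.432 ppm.
(b) FC to add: 1.432 − 0.4 = 1.032 mg/L as Cl₂.
(b) Cl₂ equivalent: 1.032 mg/L × 342,164 L = 353.2 g.
(b) Product at 61.6% available Cl: 353.2 / 0.616 = 573.3 g.

(a) 11.2 kg; (b) 573 g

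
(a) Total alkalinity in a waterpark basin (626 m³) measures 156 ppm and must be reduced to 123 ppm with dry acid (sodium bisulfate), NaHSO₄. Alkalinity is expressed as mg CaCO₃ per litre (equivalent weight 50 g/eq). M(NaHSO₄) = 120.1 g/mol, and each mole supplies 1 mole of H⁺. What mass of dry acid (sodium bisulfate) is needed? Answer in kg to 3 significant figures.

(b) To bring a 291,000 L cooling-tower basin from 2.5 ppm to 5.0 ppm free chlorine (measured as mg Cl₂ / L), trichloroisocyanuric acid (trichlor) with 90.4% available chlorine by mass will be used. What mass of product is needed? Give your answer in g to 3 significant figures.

(a) 49.6 kg; (b) 805 g

(a) Volume: 626 m³ = 626,000 L.
(a) Alkalinity to neutralize: (156 − 123) = 33 mg/L as CaCO₃ × 626,000 L = 20,660 g as CaCO₃.
(a) Equivalents of H⁺ required: 20,660 ÷ 50 g/eq = 413.2 eq = 413.2 mol NaHSO₄.
(a) Mass of NaHSO₄: 413.2 × 120.1 = 49,620 g.

(b) Chlorine deficit: 5.0 − 2.5 = 2.5 ppm = 2.5 mg/L as Cl₂.
(b) Cl₂ equivalent needed: 2.5 mg/L × 291,000 L = 727,500 mg = 727.5 g.
(b) Product at 90.4% available chlorine: 727.5 / 0.904 = 804.8 g.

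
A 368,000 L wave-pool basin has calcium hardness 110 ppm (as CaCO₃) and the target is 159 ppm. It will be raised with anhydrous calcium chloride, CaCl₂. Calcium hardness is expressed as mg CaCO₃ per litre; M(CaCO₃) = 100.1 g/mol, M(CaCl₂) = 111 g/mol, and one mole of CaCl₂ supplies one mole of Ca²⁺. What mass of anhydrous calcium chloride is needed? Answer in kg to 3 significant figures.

20.0 kg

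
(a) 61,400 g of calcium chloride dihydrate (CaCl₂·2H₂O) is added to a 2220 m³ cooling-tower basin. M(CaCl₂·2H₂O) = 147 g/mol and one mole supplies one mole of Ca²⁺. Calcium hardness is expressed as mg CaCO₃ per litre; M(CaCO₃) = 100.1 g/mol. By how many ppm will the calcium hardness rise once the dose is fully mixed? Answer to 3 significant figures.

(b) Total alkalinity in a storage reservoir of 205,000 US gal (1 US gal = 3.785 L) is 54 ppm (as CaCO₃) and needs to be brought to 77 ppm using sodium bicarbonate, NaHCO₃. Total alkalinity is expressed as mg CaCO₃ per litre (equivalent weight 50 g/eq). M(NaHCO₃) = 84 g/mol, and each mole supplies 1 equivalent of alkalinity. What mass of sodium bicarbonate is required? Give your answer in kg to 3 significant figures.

(a) Volume: 2220 m³ = 2,220,000 L.
(a) Moles of Ca²⁺: 61,400 g ÷ 147 g/mol = 417.7 mol.
(a) As CaCO₃: 417.7 mol × 100.1 g/mol = 41,810 g.
(a) Rise: 41,810 g / 2,220,000 L × 1000 = 18.83 mg/L.

(b) Volume: 205,000 US gal × 3.785 L/gal = 775,925 L.
(b) Alkalinity to add: (77 − 54) = 23 mg/L as CaCO₃ × 775,925 L = 17,850 g as CaCO₃.
(b) Equivalents: 17,850 g ÷ 50 g/eq = 356.9 eq.
(b) NaHCO₃ supplies 1 eq per mole → 356.9 mol.
(b) Mass: 356.9 mol × 84 g/mol = 29,980 g.

(a) 18.8 ppm; (b) 30.0 kg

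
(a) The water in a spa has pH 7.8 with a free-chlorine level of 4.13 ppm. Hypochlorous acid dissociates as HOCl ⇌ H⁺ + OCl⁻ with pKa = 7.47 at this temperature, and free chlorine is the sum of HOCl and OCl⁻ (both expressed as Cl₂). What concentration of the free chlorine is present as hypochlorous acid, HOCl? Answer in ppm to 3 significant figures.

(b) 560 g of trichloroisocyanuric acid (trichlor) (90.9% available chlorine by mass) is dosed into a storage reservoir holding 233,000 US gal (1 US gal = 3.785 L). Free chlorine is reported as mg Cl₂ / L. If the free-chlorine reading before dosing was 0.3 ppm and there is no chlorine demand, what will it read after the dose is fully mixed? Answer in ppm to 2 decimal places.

(a) 1.32 ppm; (b) 0.88 ppm

(a) [OCl⁻]/[HOCl] = 10^(pH − pKa) = 10^(7.8 − 7.47) = 10^0.33 = 2.138.
(a) Fraction as HOCl = 1 / (1 + 2.138) = 0.3187.
(a) HOCl = 0.3187 × 4.13 ppm = 1.316 ppm.

(b) Volume: 233,000 US gal × 3.785 L/gal = 881,905 L.
(b) Available chlorine delivered: 560 g × 0.909 = 509 g as Cl₂.
(b) Concentration rise: 509 g / 881,905 L = 0.5772 mg/L = 0.58 ppm.
(b) Final FC: 0.3 + 0.58 = 0.88 ppm.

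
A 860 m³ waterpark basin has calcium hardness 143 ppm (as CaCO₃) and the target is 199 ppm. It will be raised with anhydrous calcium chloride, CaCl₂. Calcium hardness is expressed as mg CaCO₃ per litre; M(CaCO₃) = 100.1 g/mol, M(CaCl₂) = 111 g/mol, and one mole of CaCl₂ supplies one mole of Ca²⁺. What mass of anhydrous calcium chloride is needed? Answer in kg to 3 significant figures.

Volume: 860 m³ = 860,000 L.
Hardness to add: (199 − 143) = 56 mg/L as CaCO₃ × 860,000 L = 48,160 g as CaCO₃.
Moles of Ca²⁺ (1 mol Ca²⁺ ≡ 1 mol CaCO₃): 48,160 / 100.1 g/mol = 481.1 mol.
Mass of CaCl₂: 481.1 × 111 = 53,400 g.

53.4 kg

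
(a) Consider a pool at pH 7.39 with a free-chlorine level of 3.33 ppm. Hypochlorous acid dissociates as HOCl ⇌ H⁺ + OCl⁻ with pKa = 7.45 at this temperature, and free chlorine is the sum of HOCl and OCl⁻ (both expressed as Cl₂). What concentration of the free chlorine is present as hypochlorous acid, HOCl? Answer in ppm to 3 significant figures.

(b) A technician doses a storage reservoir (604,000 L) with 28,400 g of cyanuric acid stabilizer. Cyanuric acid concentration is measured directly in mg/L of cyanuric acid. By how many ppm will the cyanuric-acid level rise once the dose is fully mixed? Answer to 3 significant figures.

(a) [OCl⁻]/[HOCl] = 10^(pH − pKa) = 10^(7.39 − 7.45) = 10^-0.06 = 0.871.
(a) Fraction as HOCl = 1 / (1 + 0.871) = 0.5345.
(a) HOCl = 0.5345 × 3.33 ppm = 1.78 ppm.

(b) Rise: 28,400 g / 604,000 L × 1000 = 47.02 mg/L.

(a) 1.78 ppm; (b) 47.0 ppm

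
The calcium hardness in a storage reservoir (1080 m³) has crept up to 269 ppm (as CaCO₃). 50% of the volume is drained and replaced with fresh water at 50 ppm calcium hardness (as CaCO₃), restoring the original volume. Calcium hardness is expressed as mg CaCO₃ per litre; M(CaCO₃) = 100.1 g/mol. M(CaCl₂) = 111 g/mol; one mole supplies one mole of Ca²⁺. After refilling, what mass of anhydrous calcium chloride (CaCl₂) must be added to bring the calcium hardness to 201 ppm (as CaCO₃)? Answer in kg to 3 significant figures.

49.7 kg

Volume: 1080 m³ = 1,080,000 L.
After draining 50% and refilling: 269 × 0.50 + 50 × 0.50 = 159.5 ppm.
Deficit to target: 201 − 159.5 = 41.5 mg/L.
As CaCO₃: 41.5 mg/L × 1,080,000 L = 44,820 g; ÷ 100.1 = 447.8 mol Ca²⁺.
Mass: 447.8 × 111 = 49,700 g.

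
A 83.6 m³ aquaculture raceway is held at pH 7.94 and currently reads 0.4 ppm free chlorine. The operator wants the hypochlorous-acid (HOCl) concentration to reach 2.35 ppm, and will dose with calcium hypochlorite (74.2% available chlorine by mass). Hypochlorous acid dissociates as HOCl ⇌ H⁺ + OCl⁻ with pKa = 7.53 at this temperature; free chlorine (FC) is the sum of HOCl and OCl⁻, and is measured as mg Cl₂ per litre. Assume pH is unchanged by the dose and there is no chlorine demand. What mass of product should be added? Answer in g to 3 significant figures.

900 g

Volume: 83.6 m³ = 83,600 L.
[OCl⁻]/[HOCl] = 10^(pH − pKa) = 10^(7.94 − 7.53) = 2.57; fraction as HOCl = 1/(1 + 2.57) = 0.2801.
Free chlorine required for 2.35 ppm HOCl: 2.35 / 0.2801 = 8.39 ppm.
FC to add: 8.39 − 0.4 = 7.99 mg/L as Cl₂.
Cl₂ equivalent: 7.99 mg/L × 83,600 L = 668 g.
Product at 74.2% available Cl: 668 / 0.742 = 900.3 g.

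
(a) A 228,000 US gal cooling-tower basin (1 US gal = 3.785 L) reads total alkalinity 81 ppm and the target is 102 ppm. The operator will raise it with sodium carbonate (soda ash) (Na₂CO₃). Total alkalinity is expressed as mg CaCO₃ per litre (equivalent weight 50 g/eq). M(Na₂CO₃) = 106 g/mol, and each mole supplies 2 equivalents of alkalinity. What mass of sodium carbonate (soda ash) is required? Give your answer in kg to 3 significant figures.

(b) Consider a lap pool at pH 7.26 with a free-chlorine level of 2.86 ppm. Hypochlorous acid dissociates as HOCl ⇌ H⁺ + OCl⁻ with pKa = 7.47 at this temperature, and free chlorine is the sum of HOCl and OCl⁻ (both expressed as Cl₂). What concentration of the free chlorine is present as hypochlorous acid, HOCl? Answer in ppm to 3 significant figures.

(a) Volume: 228,000 US gal × 3.785 L/gal = 862,980 L.
(a) Alkalinity to add: (102 − 81) = 21 mg/L as CaCO₃ × 862,980 L = 18,120 g as CaCO₃.
(a) Equivalents: 18,120 g ÷ 50 g/eq = 362.5 eq.
(a) Each mole of Na₂CO₃ supplies 2 eq, so 362.5 / 2 = 181.2 mol.
(a) Mass: 181.2 mol × 106 g/mol = 19,210 g.

(b) [OCl⁻]/[HOCl] = 10^(pH − pKa) = 10^(7.26 − 7.47) = 10^-0.21 = 0.6166.
(b) Fraction as HOCl = 1 / (1 + 0.6166) = 0.6186.
(b) HOCl = 0.6186 × 2.86 ppm = 1.769 ppm.

(a) 19.2 kg; (b) 1.77 ppm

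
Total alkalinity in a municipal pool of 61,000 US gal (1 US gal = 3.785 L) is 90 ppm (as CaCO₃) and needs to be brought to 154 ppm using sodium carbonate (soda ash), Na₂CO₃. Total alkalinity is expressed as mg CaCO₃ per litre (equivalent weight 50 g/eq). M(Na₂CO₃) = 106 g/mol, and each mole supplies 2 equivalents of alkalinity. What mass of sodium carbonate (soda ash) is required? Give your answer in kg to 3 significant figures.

15.7 kg

Volume: 61,000 US gal × 3.785 L/gal = 230,885 L.
Alkalinity to add: (154 − 90) = 64 mg/L as CaCO₃ × 230,885 L = 14,780 g as CaCO₃.
Equivalents: 14,780 g ÷ 50 g/eq = 295.5 eq.
Each mole of Na₂CO₃ supplies 2 eq, so 295.5 / 2 = 147.8 mol.
Mass: 147.8 mol × 106 g/mol = 15,660 g.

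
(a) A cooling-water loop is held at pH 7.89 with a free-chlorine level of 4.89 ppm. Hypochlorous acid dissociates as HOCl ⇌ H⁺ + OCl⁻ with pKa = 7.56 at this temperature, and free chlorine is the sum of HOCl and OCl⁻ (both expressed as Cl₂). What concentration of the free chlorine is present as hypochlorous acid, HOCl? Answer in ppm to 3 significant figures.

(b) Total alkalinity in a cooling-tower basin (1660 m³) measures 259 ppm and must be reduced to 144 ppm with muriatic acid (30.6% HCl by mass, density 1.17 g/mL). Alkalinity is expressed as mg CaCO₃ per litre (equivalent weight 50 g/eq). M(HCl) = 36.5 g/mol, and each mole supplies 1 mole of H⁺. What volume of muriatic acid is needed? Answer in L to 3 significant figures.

(a) [OCl⁻]/[HOCl] = 10^(pH − pKa) = 10^(7.89 − 7.56) = 10^0.33 = 2.138.
(a) Fraction as HOCl = 1 / (1 + 2.138) = 0.3187.
(a) HOCl = 0.3187 × 4.89 ppm = 1.558 ppm.

(b) Volume: 1660 m³ = 1,660,000 L.
(b) Alkalinity to neutralize: (259 − 144) = 115 mg/L as CaCO₃ × 1,660,000 L = 190,900 g as CaCO₃.
(b) Equivalents of H⁺ required: 190,900 ÷ 50 g/eq = 3818 eq = 3818 mol HCl.
(b) Mass of HCl: 3818 × 36.5 = 139,400 g.
(b) Mass of 30.6% solution: 139,400 / 0.306 = 455,400 g.
(b) Volume: 455,400 g ÷ 1.17 g/mL = 389,200 mL.

(a) 1.56 ppm; (b) 389 L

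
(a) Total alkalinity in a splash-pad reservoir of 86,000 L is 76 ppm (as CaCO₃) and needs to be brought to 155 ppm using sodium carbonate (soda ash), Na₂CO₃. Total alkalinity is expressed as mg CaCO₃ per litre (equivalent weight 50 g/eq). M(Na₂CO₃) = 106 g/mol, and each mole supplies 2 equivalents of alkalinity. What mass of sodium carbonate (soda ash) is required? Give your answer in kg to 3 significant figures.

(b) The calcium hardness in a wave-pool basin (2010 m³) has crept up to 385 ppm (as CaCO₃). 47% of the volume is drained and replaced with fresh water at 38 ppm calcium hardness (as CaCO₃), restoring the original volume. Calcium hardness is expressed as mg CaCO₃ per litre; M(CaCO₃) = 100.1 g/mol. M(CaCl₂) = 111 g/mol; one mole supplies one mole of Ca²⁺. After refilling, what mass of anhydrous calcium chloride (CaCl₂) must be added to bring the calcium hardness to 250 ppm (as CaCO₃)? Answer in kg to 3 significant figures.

(a) 7.20 kg; (b) 62.6 kg

(a) Alkalinity to add: (155 − 76) = 79 mg/L as CaCO₃ × 86,000 L = 6794 g as CaCO₃.
(a) Equivalents: 6794 g ÷ 50 g/eq = 135.9 eq.
(a) Each mole of Na₂CO₃ supplies 2 eq, so 135.9 / 2 = 67.94 mol.
(a) Mass: 67.94 mol × 106 g/mol = 7202 g.

(b) Volume: 2010 m³ = 2,010,000 L.
(b) After draining 47% and refilling: 385 × 0.53 + 38 × 0.47 = 221.91 ppm.
(b) Deficit to target: 250 − 221.91 = 28.09 mg/L.
(b) As CaCO₃: 28.09 mg/L × 2,010,000 L = 56,460 g; ÷ 100.1 = 564 mol Ca²⁺.
(b) Mass: 564 × 111 = 62,610 g.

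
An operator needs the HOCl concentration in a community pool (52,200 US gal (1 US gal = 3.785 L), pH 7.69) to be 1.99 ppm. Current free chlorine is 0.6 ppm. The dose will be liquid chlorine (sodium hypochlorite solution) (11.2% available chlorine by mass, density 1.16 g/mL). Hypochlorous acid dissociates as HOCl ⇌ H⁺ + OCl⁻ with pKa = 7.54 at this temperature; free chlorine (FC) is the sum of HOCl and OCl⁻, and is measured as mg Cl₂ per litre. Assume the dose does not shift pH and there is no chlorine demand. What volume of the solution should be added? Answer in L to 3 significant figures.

6.39 L

Volume: 52,200 US gal × 3.785 L/gal = 197,577 L.
[OCl⁻]/[HOCl] = 10^(pH − pKa) = 10^(7.69 − 7.54) = 1.413; fraction as HOCl = 1/(1 + 1.413) = 0.4145.
Free chlorine required for 1.99 ppm HOCl: 1.99 / 0.4145 = 4.801 ppm.
FC to add: 4.801 − 0.6 = 4.201 mg/L as Cl₂.
Cl₂ equivalent: 4.201 mg/L × 197,577 L = 830 g.
Product at 11.2% available Cl: 830 / 0.112 = 7411 g.
Volume: 7411 g ÷ 1.16 g/mL = 6389 mL.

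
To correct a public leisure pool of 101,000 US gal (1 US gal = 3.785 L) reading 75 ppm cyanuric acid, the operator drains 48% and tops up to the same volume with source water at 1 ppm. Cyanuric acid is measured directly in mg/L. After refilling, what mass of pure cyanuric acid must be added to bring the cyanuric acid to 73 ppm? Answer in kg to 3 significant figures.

Volume: 101,000 US gal × 3.785 L/gal = 382,285 L.
After draining 48% and refilling: 75 × 0.52 + 1 × 0.48 = 39.48 ppm.
Deficit to target: 73 − 39.48 = 33.52 mg/L.
Mass: 33.52 mg/L × 382,285 L = 12,810 g cyanuric acid.

12.8 kg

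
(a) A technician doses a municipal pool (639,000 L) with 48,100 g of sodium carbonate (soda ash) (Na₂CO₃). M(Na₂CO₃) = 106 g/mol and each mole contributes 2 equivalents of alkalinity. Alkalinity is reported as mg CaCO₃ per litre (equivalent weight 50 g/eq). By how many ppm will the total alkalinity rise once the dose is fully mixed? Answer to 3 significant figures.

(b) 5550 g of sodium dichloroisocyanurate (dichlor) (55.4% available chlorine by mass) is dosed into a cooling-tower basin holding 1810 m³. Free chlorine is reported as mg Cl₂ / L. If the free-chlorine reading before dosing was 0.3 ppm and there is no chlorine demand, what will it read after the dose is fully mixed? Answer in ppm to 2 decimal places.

(a) 71.0 ppm; (b) 2.00 ppm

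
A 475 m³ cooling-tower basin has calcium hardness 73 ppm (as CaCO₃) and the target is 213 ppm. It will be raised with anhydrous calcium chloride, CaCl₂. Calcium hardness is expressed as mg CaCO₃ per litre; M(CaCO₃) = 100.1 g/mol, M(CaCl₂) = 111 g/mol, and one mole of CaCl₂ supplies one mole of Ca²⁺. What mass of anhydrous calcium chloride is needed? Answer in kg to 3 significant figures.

Volume: 475 m³ = 475,000 L.
Hardness to add: (213 − 73) = 140 mg/L as CaCO₃ × 475,000 L = 66,500 g as CaCO₃.
Moles of Ca²⁺ (1 mol Ca²⁺ ≡ 1 mol CaCO₃): 66,500 / 100.1 g/mol = 664.3 mol.
Mass of CaCl₂: 664.3 × 111 = 73,740 g.

73.7 kg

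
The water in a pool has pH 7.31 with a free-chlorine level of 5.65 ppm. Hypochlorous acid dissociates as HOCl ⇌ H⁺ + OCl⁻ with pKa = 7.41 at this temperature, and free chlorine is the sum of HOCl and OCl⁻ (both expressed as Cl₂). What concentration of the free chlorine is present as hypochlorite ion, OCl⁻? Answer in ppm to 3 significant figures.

2.50 ppm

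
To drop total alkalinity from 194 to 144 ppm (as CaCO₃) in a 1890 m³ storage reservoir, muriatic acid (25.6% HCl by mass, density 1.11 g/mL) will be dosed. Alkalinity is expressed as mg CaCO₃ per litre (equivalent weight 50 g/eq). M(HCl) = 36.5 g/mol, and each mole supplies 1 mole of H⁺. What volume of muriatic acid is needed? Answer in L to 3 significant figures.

Volume: 1890 m³ = 1,890,000 L.
Alkalinity to neutralize: (194 − 144) = 50 mg/L as CaCO₃ × 1,890,000 L = 94,500 g as CaCO₃.
Equivalents of H⁺ required: 94,500 ÷ 50 g/eq = 1890 eq = 1890 mol HCl.
Mass of HCl: 1890 × 36.5 = 68,980 g.
Mass of 25.6% solution: 68,980 / 0.256 = 269,500 g.
Volume: 269,500 g ÷ 1.11 g/mL = 242,800 mL.

243 L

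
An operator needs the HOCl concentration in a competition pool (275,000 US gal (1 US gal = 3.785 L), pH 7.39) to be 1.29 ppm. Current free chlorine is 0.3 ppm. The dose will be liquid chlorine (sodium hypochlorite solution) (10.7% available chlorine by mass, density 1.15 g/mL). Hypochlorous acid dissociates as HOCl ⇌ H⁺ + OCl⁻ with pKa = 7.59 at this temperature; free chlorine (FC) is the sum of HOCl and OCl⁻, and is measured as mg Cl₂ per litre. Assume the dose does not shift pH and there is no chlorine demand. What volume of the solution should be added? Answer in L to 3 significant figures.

Volume: 275,000 US gal × 3.785 L/gal = 1,040,875 L.
[OCl⁻]/[HOCl] = 10^(pH − pKa) = 10^(7.39 − 7.59) = 0.631; fraction as HOCl = 1/(1 + 0.631) = 0.6131.
Free chlorine required for 1.29 ppm HOCl: 1.29 / 0.6131 = 2.104 ppm.
FC to add: 2.104 − 0.3 = 1.804 mg/L as Cl₂.
Cl₂ equivalent: 1.804 mg/L × 1,040,875 L = 1878 g.
Product at 10.7% available Cl: 1878 / 0.107 = 17,550 g.
Volume: 17,550 g ÷ 1.15 g/mL = 15,260 mL.

15.3 L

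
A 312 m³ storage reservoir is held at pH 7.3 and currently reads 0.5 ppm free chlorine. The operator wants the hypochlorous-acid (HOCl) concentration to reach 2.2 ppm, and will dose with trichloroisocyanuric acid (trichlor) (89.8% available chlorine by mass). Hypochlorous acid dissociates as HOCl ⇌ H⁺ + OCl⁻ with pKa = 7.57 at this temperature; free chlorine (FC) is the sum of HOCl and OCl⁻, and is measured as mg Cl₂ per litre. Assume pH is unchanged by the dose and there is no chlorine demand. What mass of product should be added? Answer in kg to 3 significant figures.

1.00 kg

Volume: 312 m³ = 312,000 L.
[OCl⁻]/[HOCl] = 10^(pH − pKa) = 10^(7.3 − 7.57) = 0.537; fraction as HOCl = 1/(1 + 0.537) = 0.6506.
Free chlorine required for 2.2 ppm HOCl: 2.2 / 0.6506 = 3.381 ppm.
FC to add: 3.381 − 0.5 = 2.881 mg/L as Cl₂.
Cl₂ equivalent: 2.881 mg/L × 312,000 L = 899 g.
Product at 89.8% available Cl: 899 / 0.898 = 1001 g.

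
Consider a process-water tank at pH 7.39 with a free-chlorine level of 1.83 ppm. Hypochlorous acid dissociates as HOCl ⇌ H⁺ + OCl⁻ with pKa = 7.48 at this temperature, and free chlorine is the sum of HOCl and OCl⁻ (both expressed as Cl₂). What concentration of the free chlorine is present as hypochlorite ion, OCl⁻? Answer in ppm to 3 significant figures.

0.821 ppm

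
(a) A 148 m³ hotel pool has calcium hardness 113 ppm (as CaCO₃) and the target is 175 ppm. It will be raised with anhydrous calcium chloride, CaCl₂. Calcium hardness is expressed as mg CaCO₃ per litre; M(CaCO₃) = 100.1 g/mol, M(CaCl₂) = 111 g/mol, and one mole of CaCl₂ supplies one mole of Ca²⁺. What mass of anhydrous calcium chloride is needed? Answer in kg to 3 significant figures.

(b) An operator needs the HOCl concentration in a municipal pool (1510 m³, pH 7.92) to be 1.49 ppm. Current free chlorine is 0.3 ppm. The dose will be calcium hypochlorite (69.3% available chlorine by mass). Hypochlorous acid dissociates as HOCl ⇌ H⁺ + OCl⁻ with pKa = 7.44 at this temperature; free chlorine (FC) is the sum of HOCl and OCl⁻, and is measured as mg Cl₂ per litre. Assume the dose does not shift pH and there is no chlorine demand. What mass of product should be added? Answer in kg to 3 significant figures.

(a) Volume: 148 m³ = 148,000 L.
(a) Hardness to add: (175 − 113) = 62 mg/L as CaCO₃ × 148,000 L = 9176 g as CaCO₃.
(a) Moles of Ca²⁺ (1 mol Ca²⁺ ≡ 1 mol CaCO₃): 9176 / 100.1 g/mol = 91.67 mol.
(a) Mass of CaCl₂: 91.67 × 111 = 10,180 g.

(b) Volume: 1510 m³ = 1,510,000 L.
(b) [OCl⁻]/[HOCl] = 10^(pH − pKa) = 10^(7.92 − 7.44) = 3.02; fraction as HOCl = 1/(1 + 3.02) = 0.2488.
(b) Free chlorine required for 1.49 ppm HOCl: 1.49 / 0.2488 = 5.99 ppm.
(b) FC to add: 5.99 − 0.3 = 5.69 mg/L as Cl₂.
(b) Cl₂ equivalent: 5.69 mg/L × 1,510,000 L = 8591 g.
(b) Product at 69.3% available Cl: 8591 / 0.693 = 12,400 g.

(a) 10.2 kg; (b) 12.4 kg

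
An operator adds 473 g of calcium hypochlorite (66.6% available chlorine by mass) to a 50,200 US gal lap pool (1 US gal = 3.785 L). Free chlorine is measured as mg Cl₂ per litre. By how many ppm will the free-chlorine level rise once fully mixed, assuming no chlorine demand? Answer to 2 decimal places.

1.66 ppm

Volume: 50,200 US gal × 3.785 L/gal = 190,007 L.
Available chlorine delivered: 473 g × 0.666 = 315 g as Cl₂.
Concentration rise: 315 g / 190,007 L = 1.658 mg/L = 1.66 ppm.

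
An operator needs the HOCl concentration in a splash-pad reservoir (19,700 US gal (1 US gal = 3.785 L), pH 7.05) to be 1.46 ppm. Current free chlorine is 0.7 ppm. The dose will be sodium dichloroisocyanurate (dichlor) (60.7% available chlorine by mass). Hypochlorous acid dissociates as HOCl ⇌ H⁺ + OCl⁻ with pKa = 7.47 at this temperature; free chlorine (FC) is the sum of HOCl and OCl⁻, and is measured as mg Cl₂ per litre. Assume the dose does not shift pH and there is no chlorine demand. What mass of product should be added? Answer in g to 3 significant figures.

162 g

Volume: 19,700 US gal × 3.785 L/gal = 74,564 L.
[OCl⁻]/[HOCl] = 10^(pH − pKa) = 10^(7.05 − 7.47) = 0.3802; fraction as HOCl = 1/(1 + 0.3802) = 0.7245.
Free chlorine required for 1.46 ppm HOCl: 1.46 / 0.7245 = 2.015 ppm.
FC to add: 2.015 − 0.7 = 1.315 mg/L as Cl₂.
Cl₂ equivalent: 1.315 mg/L × 74,564 L = 98.06 g.
Product at 60.7% available Cl: 98.06 / 0.607 = 161.5 g.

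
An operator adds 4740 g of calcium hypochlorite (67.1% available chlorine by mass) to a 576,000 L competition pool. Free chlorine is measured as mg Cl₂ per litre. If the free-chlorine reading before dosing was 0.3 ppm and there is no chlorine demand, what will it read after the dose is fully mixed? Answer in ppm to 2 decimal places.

5.82 ppm

Available chlorine delivered: 4740 g × 0.671 = 3181 g as Cl₂.
Concentration rise: 3181 g / 576,000 L = 5.522 mg/L = 5.52 ppm.
Final FC: 0.3 + 5.52 = 5.82 ppm.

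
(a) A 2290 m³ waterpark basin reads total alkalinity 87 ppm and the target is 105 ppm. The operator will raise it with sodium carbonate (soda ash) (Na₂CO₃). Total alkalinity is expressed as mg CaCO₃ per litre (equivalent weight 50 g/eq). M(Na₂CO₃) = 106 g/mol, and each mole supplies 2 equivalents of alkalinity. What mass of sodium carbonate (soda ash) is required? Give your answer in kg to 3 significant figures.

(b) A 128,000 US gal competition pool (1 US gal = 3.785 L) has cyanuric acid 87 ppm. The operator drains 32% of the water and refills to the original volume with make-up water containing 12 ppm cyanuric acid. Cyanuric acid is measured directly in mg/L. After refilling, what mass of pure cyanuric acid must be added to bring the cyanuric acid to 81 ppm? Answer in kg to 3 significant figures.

(a) 43.7 kg; (b) 8.72 kg

(a) Volume: 2290 m³ = 2,290,000 L.
(a) Alkalinity to add: (105 − 87) = 18 mg/L as CaCO₃ × 2,290,000 L = 41,220 g as CaCO₃.
(a) Equivalents: 41,220 g ÷ 50 g/eq = 824.4 eq.
(a) Each mole of Na₂CO₃ supplies 2 eq, so 824.4 / 2 = 412.2 mol.
(a) Mass: 412.2 mol × 106 g/mol = 43,690 g.

(b) Volume: 128,000 US gal × 3.785 L/gal = 484,480 L.
(b) After draining 32% and refilling: 87 × 0.68 + 12 × 0.32 = 63 ppm.
(b) Deficit to target: 81 − 63 = 18 mg/L.
(b) Mass: 18 mg/L × 484,480 L = 8721 g cyanuric acid.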